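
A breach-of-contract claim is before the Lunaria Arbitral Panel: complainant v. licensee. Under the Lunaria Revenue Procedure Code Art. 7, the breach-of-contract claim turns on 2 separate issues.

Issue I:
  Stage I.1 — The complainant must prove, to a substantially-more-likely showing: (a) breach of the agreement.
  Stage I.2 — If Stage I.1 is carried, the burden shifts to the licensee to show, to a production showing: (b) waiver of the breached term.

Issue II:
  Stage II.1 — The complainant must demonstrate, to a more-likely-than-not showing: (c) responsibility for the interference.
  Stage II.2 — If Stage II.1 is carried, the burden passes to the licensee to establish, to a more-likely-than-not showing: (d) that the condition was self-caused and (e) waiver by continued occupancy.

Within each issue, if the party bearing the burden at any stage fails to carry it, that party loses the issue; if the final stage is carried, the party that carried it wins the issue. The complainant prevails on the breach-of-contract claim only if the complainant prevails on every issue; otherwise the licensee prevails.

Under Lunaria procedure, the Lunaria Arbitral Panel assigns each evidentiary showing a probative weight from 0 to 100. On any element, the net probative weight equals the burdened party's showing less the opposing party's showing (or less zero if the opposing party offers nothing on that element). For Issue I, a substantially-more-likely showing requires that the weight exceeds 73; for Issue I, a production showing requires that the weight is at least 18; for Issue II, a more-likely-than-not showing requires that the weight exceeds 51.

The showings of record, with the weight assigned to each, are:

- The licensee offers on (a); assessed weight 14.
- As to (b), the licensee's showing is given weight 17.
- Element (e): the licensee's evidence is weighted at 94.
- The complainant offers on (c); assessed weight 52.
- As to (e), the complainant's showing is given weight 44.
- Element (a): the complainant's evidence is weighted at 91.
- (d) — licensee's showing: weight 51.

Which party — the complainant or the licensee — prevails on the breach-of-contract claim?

— Issue I —
Stage I.1 — burden on complainant; standard: a substantially-more-likely showing (weight exceeds 73).
    (a): 91 − 14 = 77 > 73 [met]
  Stage I.1 carried; the burden shifts to the licensee.
Stage I.2 — burden on licensee; standard: a production showing (weight is at least 18).
    (b): 17 < 18 [not met]
  Not every element is met, so the licensee fails to carry Stage I.2.
The analysis ends at Stage I.2; the complainant prevails on this issue.
— Issue II —
Stage II.1 — burden on complainant; standard: a more-likely-than-not showing (weight exceeds 51).
    (c): 52 > 51 [met]
  All elements met. The burden passes to the licensee.
Stage II.2 — burden on licensee; standard: a more-likely-than-not showing (weight exceeds 51).
    (d): 51 ≤ 51 [not met]
    (e): 94 − 44 = 50 ≤ 51 [not met]
  Stage II.2 not carried; the licensee fails its burden.
So the complainant prevails on this issue.
Per-issue: Issue I → complainant; Issue II → complainant. The complainant must prevail on every issue; overall, the complainant prevails.

complainant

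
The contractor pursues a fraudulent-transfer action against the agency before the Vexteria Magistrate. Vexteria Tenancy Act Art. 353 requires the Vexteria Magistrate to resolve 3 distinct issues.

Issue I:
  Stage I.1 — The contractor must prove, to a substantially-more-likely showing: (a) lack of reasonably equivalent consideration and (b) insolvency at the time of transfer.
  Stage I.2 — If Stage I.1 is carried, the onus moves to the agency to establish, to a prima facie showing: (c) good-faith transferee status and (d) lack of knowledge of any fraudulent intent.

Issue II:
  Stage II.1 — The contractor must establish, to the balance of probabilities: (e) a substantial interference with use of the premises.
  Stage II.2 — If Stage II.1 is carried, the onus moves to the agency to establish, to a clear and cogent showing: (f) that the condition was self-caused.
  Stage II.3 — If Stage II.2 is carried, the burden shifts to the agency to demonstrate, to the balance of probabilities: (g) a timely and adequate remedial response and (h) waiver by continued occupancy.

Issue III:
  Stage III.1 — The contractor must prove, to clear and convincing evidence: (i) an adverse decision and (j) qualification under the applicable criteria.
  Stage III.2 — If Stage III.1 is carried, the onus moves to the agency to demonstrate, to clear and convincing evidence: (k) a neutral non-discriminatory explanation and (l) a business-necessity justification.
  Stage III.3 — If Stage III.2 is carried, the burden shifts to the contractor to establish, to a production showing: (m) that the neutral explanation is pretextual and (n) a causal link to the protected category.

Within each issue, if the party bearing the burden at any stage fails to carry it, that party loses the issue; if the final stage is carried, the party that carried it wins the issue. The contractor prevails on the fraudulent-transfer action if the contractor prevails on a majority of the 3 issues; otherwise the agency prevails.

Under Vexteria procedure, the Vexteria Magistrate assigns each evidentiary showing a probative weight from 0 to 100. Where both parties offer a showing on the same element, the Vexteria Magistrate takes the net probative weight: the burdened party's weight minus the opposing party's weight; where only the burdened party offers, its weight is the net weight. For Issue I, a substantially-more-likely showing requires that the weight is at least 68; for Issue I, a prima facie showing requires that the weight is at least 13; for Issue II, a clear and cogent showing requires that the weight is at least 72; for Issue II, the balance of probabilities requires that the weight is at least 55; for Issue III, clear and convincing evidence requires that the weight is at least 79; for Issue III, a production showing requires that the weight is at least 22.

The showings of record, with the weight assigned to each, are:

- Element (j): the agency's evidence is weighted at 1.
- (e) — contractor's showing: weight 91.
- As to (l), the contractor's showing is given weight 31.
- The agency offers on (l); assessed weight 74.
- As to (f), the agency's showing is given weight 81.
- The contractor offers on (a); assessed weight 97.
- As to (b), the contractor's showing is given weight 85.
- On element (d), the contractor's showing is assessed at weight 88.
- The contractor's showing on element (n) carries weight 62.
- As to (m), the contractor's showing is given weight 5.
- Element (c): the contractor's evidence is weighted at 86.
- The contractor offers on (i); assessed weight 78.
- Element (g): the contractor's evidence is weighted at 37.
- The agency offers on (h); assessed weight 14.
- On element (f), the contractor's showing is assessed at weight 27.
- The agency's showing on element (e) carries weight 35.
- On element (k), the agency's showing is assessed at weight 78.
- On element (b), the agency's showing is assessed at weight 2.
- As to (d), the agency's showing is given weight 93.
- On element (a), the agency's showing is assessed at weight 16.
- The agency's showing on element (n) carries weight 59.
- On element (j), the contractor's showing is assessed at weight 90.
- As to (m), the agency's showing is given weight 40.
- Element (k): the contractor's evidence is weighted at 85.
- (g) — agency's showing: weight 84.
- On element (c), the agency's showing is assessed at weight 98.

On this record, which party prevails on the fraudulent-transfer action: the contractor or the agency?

— Issue I —
Stage I.1 — burden on contractor; standard: a substantially-more-likely showing (weight is at least 68).
    (a): 97 − 16 = 81 ≥ 68 [met]
    (b): 85 − 2 = 83 ≥ 68 [met]
  All elements met. The burden passes to the agency.
Stage I.2 — burden on agency; standard: a prima facie showing (weight is at least 13).
    (c): 98 − 86 = 12 < 13 [not met]
    (d): 93 − 88 = 5 < 13 [not met]
  Stage I.2 not carried; the agency fails its burden.
So the contractor prevails on this issue.
— Issue II —
At Stage II.1 the contractor must meet the balance of probabilities (weight is at least 55): on (e) the weight is 91 less the opposing 35 gives net 56, which does reach 55, so (e) meets the standard.
  The contractor carries Stage II.1; the agency now bears the burden.
At Stage II.2 the agency must meet a clear and cogent showing (weight is at least 72): on (f) the weight is 81 less the opposing 27 gives net 54, which does not reach 72, so (f) does not meet the standard.
  The agency does not carry Stage II.2.
The contractor prevails on this issue.
— Issue III —
At Stage III.1 the contractor must meet clear and convincing evidence (weight is at least 79): on (i) the weight is 78, which does not reach 79, so (i) does not meet the standard; on (j) the weight is 90 less the opposing 1 gives net 89, ≥ 79, so (j) meets the standard.
  Not every element is met, so the contractor fails to carry Stage III.1.
So the agency prevails on this issue.
Per-issue: Issue I → contractor; Issue II → contractor; Issue III → agency. The contractor must prevail on a majority of issues; overall, the contractor prevails.

contractor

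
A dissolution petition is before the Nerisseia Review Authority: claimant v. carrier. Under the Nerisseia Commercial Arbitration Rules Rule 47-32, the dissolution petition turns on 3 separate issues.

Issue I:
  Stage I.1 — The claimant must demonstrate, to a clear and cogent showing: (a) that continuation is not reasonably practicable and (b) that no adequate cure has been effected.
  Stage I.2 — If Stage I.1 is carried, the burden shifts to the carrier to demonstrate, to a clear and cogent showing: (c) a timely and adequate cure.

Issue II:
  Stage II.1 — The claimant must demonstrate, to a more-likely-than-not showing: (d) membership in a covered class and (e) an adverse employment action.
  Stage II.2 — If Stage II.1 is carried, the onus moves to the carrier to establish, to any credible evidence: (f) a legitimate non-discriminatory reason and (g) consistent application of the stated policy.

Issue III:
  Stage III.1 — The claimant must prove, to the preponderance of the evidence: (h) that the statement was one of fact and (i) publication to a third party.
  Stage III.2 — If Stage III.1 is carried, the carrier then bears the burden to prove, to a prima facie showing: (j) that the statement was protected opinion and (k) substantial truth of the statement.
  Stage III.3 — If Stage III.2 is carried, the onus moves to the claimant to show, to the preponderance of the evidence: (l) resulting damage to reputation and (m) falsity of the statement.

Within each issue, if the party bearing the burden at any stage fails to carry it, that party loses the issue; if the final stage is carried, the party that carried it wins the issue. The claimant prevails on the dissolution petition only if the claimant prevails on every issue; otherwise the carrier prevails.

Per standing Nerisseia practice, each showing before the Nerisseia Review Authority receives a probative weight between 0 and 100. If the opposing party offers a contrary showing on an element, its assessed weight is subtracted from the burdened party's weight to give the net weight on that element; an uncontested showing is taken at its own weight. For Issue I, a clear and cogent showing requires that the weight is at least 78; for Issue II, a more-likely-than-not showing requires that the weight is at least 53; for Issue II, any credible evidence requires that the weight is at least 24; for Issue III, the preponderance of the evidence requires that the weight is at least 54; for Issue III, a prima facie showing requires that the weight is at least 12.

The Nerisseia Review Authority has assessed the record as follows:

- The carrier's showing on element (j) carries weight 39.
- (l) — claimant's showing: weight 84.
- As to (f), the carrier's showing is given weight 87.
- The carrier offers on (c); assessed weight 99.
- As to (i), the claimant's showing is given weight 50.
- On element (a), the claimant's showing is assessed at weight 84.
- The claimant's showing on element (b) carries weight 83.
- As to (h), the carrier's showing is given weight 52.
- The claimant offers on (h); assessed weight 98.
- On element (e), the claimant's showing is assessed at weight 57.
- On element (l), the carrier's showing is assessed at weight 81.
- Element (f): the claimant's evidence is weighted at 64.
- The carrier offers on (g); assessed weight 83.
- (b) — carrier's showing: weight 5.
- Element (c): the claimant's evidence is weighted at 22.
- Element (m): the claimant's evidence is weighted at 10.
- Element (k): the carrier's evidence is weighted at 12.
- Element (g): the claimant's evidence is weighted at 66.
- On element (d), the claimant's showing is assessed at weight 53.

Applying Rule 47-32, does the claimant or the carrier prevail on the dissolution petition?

— Issue I —
Stage I.1 (claimant, a clear and cogent showing, weight is at least 78): (a) 84 ≥ 78 — meets; (b) net 83−5=78 ≥ 78 — meets.
  Stage I.1 carried; the burden shifts to the carrier.
Stage I.2 (carrier, a clear and cogent showing, weight is at least 78): (c) net 99−22=77 < 78 — fails.
  Stage I.2 not carried; the carrier fails its burden.
So the claimant prevails on this issue.
— Issue II —
Stage II.1 (claimant, a more-likely-than-not showing, weight is at least 53): (d) 53 ≥ 53 — meets; (e) 57 ≥ 53 — meets.
  Stage II.1 carried; the burden shifts to the carrier.
Stage II.2 (carrier, any credible evidence, weight is at least 24): (f) net 87−64=23 < 24 — fails; (g) net 83−66=17 < 24 — fails.
  Stage II.2 not carried; the carrier fails its burden.
The claimant prevails on this issue.
— Issue III —
At Stage III.1 the claimant must meet the preponderance of the evidence (weight is at least 54): on (h) the weight is 98 less the opposing 52 gives net 46, < 54, so (h) does not meet the standard; on (i) the weight is 50, which does not reach 54, so (i) does not meet the standard.
  The claimant does not carry Stage III.1.
The carrier prevails on this issue.
Per-issue: Issue I → claimant; Issue II → claimant; Issue III → carrier. The claimant must prevail on every issue; overall, the carrier prevails.

carrier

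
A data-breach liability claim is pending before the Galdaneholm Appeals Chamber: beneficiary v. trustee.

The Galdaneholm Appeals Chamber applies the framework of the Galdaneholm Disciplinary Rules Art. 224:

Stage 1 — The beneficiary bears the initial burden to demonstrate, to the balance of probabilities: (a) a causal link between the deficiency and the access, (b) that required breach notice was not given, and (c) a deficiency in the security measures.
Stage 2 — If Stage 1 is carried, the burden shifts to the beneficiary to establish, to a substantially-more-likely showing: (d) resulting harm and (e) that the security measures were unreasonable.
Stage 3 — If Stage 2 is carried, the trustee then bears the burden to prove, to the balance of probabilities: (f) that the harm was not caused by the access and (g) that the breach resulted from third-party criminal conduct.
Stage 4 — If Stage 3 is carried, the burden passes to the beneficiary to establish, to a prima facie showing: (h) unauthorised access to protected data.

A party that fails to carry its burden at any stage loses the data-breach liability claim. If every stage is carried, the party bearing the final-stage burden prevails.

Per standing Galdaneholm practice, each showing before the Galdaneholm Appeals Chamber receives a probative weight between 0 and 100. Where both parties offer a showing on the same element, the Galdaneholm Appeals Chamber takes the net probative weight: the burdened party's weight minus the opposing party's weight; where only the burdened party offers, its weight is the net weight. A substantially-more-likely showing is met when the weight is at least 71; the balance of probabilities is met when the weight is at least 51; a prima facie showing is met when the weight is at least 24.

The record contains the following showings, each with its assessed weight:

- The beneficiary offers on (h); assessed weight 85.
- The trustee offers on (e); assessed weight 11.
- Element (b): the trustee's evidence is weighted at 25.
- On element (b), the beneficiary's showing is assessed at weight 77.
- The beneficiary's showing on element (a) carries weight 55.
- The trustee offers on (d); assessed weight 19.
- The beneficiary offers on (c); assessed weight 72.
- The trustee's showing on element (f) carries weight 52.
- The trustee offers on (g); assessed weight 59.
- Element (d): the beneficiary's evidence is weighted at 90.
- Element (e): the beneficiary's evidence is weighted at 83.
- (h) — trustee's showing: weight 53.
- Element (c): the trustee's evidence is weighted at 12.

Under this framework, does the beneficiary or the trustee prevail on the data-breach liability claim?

beneficiary

Stage 1 (beneficiary, the balance of probabilities, weight is at least 51): (a) 55 ≥ 51 — meets; (b) net 77−25=52 ≥ 51 — meets; (c) net 72−12=60 ≥ 51 — meets.
  Stage 1 is satisfied; the beneficiary continues to bear the burden.
Stage 2 (beneficiary, a substantially-more-likely showing, weight is at least 71): (d) net 90−19=71 ≥ 71 — meets; (e) net 83−11=72 ≥ 71 — meets.
  Stage 2 is satisfied; the onus moves to the trustee.
Stage 3 (trustee, the balance of probabilities, weight is at least 51): (f) 52 ≥ 51 — meets; (g) 59 ≥ 51 — meets.
  The trustee carries Stage 3; the beneficiary now bears the burden.
Stage 4 (beneficiary, a prima facie showing, weight is at least 24): (h) net 85−53=32 ≥ 24 — meets.
  All elements met at the final stage.
With every stage satisfied, the beneficiary prevails.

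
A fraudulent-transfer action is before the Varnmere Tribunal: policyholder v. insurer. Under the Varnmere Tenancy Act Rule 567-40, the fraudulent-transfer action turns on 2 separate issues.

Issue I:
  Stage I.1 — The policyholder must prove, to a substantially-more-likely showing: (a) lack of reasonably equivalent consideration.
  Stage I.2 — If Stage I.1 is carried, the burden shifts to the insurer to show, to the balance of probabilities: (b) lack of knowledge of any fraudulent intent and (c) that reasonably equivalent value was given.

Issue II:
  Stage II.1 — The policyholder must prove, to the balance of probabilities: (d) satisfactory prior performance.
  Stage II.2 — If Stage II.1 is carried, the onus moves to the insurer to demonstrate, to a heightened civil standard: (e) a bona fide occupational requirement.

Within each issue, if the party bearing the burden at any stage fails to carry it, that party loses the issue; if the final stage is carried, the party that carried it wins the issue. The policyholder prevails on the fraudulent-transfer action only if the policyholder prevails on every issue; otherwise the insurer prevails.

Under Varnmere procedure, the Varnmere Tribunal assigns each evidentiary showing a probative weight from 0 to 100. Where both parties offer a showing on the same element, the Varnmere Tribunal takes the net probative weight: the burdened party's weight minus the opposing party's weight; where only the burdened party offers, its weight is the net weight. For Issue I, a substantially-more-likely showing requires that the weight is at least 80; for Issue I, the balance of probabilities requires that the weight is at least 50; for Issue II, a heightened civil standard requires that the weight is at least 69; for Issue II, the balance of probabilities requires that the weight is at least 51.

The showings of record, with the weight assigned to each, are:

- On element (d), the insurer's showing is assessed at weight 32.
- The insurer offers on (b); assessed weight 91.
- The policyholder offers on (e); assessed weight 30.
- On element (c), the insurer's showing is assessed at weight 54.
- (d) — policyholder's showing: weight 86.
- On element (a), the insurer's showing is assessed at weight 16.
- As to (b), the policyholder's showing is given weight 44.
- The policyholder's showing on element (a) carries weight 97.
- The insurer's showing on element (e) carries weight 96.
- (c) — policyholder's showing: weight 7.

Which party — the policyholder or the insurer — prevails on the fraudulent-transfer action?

— Issue I —
At Stage I.1 the policyholder must meet a substantially-more-likely showing (weight is at least 80): on (a) the weight is 97 less the opposing 16 gives net 81, which does reach 80, so (a) meets the standard.
  Stage I.1 is satisfied; the onus moves to the insurer.
At Stage I.2 the insurer must meet the balance of probabilities (weight is at least 50): on (b) the weight is 91 less the opposing 44 gives net 47, which does not reach 50, so (b) does not meet the standard; on (c) the weight is 54 less the opposing 7 gives net 47, which does not reach 50, so (c) does not meet the standard.
  Not every element is met, so the insurer fails to carry Stage I.2.
The analysis ends at Stage I.2; the policyholder prevails on this issue.
— Issue II —
Stage II.1 (policyholder, the balance of probabilities, weight is at least 51): (d) net 86−32=54 ≥ 51 — meets.
  Stage II.1 carried; the burden shifts to the insurer.
Stage II.2 (insurer, a heightened civil standard, weight is at least 69): (e) net 96−30=66 < 69 — fails.
  Not every element is met, so the insurer fails to carry Stage II.2.
So the policyholder prevails on this issue.
Per-issue: Issue I → policyholder; Issue II → policyholder. The policyholder must prevail on every issue; overall, the policyholder prevails.

policyholder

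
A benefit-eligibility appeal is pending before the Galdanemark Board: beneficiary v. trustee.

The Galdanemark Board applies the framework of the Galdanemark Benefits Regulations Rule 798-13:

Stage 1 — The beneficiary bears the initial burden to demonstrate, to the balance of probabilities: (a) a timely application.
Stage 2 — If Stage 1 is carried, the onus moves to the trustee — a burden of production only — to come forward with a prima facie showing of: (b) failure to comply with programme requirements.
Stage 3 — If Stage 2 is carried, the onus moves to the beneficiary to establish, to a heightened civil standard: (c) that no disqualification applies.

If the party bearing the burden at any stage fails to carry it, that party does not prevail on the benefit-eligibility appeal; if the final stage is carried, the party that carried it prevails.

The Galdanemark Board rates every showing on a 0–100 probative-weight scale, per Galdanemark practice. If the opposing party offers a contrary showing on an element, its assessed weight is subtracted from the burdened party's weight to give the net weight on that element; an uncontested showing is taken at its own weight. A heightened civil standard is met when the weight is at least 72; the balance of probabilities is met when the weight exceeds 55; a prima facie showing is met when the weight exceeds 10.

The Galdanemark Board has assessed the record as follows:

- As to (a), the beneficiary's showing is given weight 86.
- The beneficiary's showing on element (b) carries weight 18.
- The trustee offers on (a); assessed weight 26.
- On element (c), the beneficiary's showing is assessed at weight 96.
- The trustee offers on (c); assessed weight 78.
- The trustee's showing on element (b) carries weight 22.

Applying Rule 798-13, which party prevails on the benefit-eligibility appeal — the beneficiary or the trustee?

Stage 1 (beneficiary, the balance of probabilities, weight exceeds 55): (a) net 86−26=60 > 55 — meets.
  Stage 1 is satisfied; the onus moves to the trustee.
Stage 2 (trustee, a prima facie showing, weight exceeds 10): (b) net 22−18=4 ≤ 10 — fails.
  The trustee does not carry Stage 2.
The beneficiary prevails.

beneficiary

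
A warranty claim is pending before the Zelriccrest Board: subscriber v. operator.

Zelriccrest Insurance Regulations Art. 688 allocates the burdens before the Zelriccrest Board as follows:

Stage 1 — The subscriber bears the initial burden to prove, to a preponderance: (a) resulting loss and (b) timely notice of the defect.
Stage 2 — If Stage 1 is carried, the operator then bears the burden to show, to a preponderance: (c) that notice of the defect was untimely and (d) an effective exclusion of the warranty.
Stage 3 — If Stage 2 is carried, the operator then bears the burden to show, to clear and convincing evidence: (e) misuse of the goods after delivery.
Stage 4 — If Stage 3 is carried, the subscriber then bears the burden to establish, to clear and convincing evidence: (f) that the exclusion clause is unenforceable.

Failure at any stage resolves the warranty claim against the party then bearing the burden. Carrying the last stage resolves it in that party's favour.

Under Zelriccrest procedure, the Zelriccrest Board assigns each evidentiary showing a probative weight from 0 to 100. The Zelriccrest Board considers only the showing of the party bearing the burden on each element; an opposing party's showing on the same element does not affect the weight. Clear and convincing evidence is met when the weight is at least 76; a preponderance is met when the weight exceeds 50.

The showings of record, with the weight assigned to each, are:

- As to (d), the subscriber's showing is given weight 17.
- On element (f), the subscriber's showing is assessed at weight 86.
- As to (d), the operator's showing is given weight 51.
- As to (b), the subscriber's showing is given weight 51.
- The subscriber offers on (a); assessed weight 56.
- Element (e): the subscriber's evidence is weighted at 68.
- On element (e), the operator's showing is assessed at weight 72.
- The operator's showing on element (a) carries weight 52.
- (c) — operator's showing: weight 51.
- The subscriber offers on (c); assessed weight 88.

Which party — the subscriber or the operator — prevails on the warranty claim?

subscriber

Stage 1 — burden on subscriber; standard: a preponderance (weight exceeds 50).
    (a): 56 (operator's 52 disregarded) > 50 [met]
    (b): 51 > 50 [met]
  Stage 1 is satisfied; the onus moves to the operator.
Stage 2 — burden on operator; standard: a preponderance (weight exceeds 50).
    (c): 51 (subscriber's 88 disregarded) > 50 [met]
    (d): 51 (subscriber's 17 disregarded) > 50 [met]
  All elements met. The operator retains the burden for Stage 3.
Stage 3 — burden on operator; standard: clear and convincing evidence (weight is at least 76).
    (e): 72 (subscriber's 68 disregarded) < 76 [not met]
  The operator does not carry Stage 3.
The subscriber prevails.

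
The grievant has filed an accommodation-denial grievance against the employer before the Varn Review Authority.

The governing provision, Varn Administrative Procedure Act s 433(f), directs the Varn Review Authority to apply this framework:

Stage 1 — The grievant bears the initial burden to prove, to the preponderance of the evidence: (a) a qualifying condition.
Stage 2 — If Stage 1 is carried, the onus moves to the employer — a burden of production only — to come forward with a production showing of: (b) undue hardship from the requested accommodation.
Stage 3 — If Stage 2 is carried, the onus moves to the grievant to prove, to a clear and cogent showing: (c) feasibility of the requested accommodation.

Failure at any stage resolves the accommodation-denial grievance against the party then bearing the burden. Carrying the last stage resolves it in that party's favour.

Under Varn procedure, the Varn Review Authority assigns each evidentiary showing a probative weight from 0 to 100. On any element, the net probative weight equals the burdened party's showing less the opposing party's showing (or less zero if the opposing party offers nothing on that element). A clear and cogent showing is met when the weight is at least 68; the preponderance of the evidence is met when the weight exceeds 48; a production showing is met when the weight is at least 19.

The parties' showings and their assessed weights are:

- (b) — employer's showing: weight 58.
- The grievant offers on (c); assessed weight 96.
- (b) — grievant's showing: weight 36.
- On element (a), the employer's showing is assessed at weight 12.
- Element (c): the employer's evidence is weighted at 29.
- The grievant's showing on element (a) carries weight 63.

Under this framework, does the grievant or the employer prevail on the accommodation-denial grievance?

employer

Stage 1 — burden on grievant; standard: the preponderance of the evidence (weight exceeds 48).
    (a): 63 − 12 = 51 > 48 [met]
  Stage 1 is satisfied; the onus moves to the employer.
Stage 2 — burden on employer; standard: a production showing (weight is at least 19).
    (b): 58 − 36 = 22 ≥ 19 [met]
  All elements met. The burden passes to the grievant.
Stage 3 — burden on grievant; standard: a clear and cogent showing (weight is at least 68).
    (c): 96 − 29 = 67 < 68 [not met]
  Not every element is met, so the grievant fails to carry Stage 3.
So the employer prevails.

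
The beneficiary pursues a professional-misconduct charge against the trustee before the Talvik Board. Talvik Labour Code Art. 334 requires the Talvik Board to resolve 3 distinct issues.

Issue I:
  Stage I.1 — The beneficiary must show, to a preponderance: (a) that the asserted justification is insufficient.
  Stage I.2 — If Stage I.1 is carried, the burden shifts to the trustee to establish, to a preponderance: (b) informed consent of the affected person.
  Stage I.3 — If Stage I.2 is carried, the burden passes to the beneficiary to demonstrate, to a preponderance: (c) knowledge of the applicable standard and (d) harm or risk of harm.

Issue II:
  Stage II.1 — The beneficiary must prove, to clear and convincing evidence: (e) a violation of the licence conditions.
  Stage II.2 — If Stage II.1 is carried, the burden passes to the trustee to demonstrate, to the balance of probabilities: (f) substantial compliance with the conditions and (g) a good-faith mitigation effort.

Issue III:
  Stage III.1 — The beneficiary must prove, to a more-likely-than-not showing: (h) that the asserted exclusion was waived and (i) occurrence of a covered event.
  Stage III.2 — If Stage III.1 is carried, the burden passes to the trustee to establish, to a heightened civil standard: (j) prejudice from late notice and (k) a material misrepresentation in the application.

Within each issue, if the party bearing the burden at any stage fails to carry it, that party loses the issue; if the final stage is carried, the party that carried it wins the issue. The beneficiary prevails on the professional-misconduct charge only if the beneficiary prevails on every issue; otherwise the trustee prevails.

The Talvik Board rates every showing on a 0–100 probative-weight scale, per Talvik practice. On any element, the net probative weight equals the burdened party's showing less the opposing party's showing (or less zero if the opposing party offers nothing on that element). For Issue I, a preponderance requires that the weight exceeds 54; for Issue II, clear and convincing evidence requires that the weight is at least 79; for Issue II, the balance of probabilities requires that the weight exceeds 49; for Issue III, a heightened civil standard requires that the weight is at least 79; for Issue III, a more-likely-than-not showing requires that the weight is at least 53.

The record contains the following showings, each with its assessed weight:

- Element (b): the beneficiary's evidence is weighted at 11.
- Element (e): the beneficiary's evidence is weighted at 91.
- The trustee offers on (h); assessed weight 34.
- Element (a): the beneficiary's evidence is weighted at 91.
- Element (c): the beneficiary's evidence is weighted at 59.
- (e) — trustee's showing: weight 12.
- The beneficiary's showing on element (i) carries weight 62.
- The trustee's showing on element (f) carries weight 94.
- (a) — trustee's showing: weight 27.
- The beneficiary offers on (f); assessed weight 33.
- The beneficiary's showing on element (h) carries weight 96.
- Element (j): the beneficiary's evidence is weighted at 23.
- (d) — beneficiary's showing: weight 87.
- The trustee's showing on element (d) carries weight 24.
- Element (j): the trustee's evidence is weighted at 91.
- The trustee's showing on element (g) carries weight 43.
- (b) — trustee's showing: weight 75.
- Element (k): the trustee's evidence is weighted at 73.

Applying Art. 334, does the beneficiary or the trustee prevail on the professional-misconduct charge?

— Issue I —
Stage I.1 (beneficiary, a preponderance, weight exceeds 54): (a) net 91−27=64 > 54 — meets.
  The beneficiary carries Stage I.1; the trustee now bears the burden.
Stage I.2 (trustee, a preponderance, weight exceeds 54): (b) net 75−11=64 > 54 — meets.
  Stage I.2 is satisfied; the onus moves to the beneficiary.
Stage I.3 (beneficiary, a preponderance, weight exceeds 54): (c) 59 > 54 — meets; (d) net 87−24=63 > 54 — meets.
  The beneficiary carries the last stage.
All stages carried — the beneficiary prevails on this issue.
— Issue II —
At Stage II.1 the beneficiary must meet clear and convincing evidence (weight is at least 79): on (e) the weight is 91 less the opposing 12 gives net 79, which does reach 79, so (e) meets the standard.
  Stage II.1 is satisfied; the onus moves to the trustee.
At Stage II.2 the trustee must meet the balance of probabilities (weight exceeds 49): on (f) the weight is 94 less the opposing 33 gives net 61, > 49, so (f) meets the standard; on (g) the weight is 43, ≤ 49, so (g) does not meet the standard.
  Not every element is met, so the trustee fails to carry Stage II.2.
The beneficiary prevails on this issue.
— Issue III —
At Stage III.1 the beneficiary must meet a more-likely-than-not showing (weight is at least 53): on (h) the weight is 96 less the opposing 34 gives net 62, ≥ 53, so (h) meets the standard; on (i) the weight is 62, ≥ 53, so (i) meets the standard.
  All elements met. The burden passes to the trustee.
At Stage III.2 the trustee must meet a heightened civil standard (weight is at least 79): on (j) the weight is 91 less the opposing 23 gives net 68, < 79, so (j) does not meet the standard; on (k) the weight is 73, which does not reach 79, so (k) does not meet the standard.
  Not every element is met, so the trustee fails to carry Stage III.2.
The analysis ends at Stage III.2; the beneficiary prevails on this issue.
Per-issue: Issue I → beneficiary; Issue II → beneficiary; Issue III → beneficiary. The beneficiary must prevail on every issue; overall, the beneficiary prevails.

beneficiary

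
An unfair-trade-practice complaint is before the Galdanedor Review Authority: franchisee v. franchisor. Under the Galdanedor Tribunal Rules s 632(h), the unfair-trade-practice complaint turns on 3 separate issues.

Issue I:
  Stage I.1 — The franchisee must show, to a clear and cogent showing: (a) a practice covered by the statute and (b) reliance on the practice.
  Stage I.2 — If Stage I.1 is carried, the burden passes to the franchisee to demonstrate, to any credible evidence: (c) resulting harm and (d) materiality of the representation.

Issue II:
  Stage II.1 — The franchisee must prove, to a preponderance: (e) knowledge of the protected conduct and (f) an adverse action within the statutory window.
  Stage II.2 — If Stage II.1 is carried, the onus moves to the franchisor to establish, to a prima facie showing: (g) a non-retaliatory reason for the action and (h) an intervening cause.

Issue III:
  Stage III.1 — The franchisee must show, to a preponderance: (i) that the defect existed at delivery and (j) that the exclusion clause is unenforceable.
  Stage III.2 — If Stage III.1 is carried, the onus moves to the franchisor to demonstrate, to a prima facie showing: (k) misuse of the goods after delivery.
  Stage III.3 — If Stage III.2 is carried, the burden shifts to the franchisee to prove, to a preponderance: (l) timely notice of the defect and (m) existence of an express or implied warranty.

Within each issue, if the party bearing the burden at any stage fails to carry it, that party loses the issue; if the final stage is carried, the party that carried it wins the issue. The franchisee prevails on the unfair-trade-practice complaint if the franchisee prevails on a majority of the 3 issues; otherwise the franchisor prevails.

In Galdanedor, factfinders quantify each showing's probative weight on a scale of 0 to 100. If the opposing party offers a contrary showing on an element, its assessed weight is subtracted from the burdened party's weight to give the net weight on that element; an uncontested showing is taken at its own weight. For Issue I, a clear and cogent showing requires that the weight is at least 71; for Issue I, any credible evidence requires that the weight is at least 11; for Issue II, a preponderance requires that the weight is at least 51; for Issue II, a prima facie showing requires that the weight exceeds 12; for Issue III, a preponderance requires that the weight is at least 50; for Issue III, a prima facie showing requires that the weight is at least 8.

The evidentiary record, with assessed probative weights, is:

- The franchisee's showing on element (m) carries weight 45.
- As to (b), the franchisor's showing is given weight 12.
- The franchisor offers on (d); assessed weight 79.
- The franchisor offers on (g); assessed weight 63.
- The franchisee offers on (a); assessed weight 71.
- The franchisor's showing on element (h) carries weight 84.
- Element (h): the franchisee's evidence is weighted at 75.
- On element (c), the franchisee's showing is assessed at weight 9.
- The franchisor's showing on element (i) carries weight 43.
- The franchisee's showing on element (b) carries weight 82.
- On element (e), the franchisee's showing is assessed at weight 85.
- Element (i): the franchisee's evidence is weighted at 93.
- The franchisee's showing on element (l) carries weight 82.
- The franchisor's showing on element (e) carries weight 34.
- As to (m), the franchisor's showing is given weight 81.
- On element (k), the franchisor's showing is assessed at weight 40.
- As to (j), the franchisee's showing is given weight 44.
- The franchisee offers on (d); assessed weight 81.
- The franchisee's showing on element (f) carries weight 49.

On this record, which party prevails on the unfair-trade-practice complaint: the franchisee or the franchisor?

franchisor

— Issue I —
Stage I.1 (franchisee, a clear and cogent showing, weight is at least 71): (a) 71 ≥ 71 — meets; (b) net 82−12=70 < 71 — fails.
  Not every element is met, so the franchisee fails to carry Stage I.1.
So the franchisor prevails on this issue.
— Issue II —
At Stage II.1 the franchisee must meet a preponderance (weight is at least 51): on (e) the weight is 85 less the opposing 34 gives net 51, ≥ 51, so (e) meets the standard; on (f) the weight is 49, < 51, so (f) does not meet the standard.
  Not every element is met, so the franchisee fails to carry Stage II.1.
The franchisor prevails on this issue.
— Issue III —
Stage III.1 (franchisee, a preponderance, weight is at least 50): (i) net 93−43=50 ≥ 50 — meets; (j) 44 < 50 — fails.
  Not every element is met, so the franchisee fails to carry Stage III.1.
The analysis ends at Stage III.1; the franchisor prevails on this issue.
Per-issue: Issue I → franchisor; Issue II → franchisor; Issue III → franchisor. The franchisee must prevail on a majority of issues; overall, the franchisor prevails.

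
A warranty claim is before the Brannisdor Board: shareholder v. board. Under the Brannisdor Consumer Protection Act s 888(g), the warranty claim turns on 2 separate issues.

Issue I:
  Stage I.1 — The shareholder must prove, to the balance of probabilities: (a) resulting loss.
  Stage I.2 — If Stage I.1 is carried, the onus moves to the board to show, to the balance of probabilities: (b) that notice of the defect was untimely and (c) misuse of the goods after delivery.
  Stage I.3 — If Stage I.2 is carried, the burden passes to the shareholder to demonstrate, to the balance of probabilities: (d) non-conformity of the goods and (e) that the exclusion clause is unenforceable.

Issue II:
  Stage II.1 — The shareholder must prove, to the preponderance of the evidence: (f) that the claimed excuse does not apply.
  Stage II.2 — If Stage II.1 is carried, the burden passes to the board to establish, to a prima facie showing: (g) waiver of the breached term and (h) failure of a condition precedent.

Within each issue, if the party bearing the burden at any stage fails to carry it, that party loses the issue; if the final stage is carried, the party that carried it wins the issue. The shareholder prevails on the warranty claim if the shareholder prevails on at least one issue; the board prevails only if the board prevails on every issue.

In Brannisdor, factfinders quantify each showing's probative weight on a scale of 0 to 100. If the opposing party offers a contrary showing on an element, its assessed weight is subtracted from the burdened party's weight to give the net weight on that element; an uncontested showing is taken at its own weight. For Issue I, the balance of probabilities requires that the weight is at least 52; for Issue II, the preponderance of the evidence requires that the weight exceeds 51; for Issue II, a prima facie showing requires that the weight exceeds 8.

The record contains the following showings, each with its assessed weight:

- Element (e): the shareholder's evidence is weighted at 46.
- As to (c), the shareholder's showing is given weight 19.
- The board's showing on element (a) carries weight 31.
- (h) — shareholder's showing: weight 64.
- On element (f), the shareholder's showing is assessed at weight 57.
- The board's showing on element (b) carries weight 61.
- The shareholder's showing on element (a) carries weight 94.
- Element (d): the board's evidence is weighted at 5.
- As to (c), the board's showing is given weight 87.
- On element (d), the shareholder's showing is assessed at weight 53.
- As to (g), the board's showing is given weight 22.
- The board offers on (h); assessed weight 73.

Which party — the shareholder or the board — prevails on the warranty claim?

board

— Issue I —
At Stage I.1 the shareholder must meet the balance of probabilities (weight is at least 52): on (a) the weight is 94 less the opposing 31 gives net 63, ≥ 52, so (a) meets the standard.
  Stage I.1 carried; the burden shifts to the board.
At Stage I.2 the board must meet the balance of probabilities (weight is at least 52): on (b) the weight is 61, ≥ 52, so (b) meets the standard; on (c) the weight is 87 less the opposing 19 gives net 68, which does reach 52, so (c) meets the standard.
  Stage I.2 is satisfied; the onus moves to the shareholder.
At Stage I.3 the shareholder must meet the balance of probabilities (weight is at least 52): on (d) the weight is 53 less the opposing 5 gives net 48, < 52, so (d) does not meet the standard; on (e) the weight is 46, < 52, so (e) does not meet the standard.
  Stage I.3 not carried; the shareholder fails its burden.
So the board prevails on this issue.
— Issue II —
At Stage II.1 the shareholder must meet the preponderance of the evidence (weight exceeds 51): on (f) the weight is 57, which does exceed 51, so (f) meets the standard.
  Stage II.1 is satisfied; the onus moves to the board.
At Stage II.2 the board must meet a prima facie showing (weight exceeds 8): on (g) the weight is 22, which does exceed 8, so (g) meets the standard; on (h) the weight is 73 less the opposing 64 gives net 9, > 8, so (h) meets the standard.
  The board carries the last stage.
All stages carried — the board prevails on this issue.
Per-issue: Issue I → board; Issue II → board. The shareholder must prevail on at least one issue; overall, the board prevails.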